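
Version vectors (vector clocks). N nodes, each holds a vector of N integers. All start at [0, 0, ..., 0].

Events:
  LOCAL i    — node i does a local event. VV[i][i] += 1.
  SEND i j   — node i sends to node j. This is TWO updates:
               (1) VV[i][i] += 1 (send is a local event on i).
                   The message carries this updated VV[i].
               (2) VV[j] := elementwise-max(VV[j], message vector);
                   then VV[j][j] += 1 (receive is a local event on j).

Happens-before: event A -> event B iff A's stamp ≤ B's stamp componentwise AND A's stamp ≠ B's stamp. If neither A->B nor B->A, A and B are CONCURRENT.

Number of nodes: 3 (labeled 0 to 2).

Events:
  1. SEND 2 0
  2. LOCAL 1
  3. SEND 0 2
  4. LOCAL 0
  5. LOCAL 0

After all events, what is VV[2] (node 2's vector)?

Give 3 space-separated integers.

Answer: 2 0 2

Derivation:
Initial: VV[0]=[0, 0, 0]
Initial: VV[1]=[0, 0, 0]
Initial: VV[2]=[0, 0, 0]
Event 1: SEND 2->0: VV[2][2]++ -> VV[2]=[0, 0, 1], msg_vec=[0, 0, 1]; VV[0]=max(VV[0],msg_vec) then VV[0][0]++ -> VV[0]=[1, 0, 1]
Event 2: LOCAL 1: VV[1][1]++ -> VV[1]=[0, 1, 0]
Event 3: SEND 0->2: VV[0][0]++ -> VV[0]=[2, 0, 1], msg_vec=[2, 0, 1]; VV[2]=max(VV[2],msg_vec) then VV[2][2]++ -> VV[2]=[2, 0, 2]
Event 4: LOCAL 0: VV[0][0]++ -> VV[0]=[3, 0, 1]
Event 5: LOCAL 0: VV[0][0]++ -> VV[0]=[4, 0, 1]
Final vectors: VV[0]=[4, 0, 1]; VV[1]=[0, 1, 0]; VV[2]=[2, 0, 2]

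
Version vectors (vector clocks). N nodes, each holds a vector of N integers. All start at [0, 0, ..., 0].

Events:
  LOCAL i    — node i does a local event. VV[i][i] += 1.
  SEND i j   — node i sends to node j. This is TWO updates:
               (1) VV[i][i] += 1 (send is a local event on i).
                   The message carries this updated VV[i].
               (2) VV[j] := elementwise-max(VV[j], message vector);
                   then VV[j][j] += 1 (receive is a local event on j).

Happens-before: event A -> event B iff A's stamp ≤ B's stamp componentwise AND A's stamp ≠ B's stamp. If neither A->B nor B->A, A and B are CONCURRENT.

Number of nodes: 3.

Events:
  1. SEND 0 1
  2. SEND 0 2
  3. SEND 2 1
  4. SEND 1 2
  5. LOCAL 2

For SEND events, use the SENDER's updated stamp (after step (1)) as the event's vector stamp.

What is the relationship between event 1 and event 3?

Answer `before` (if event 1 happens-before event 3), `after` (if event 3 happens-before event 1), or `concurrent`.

Answer: before

Derivation:
Initial: VV[0]=[0, 0, 0]
Initial: VV[1]=[0, 0, 0]
Initial: VV[2]=[0, 0, 0]
Event 1: SEND 0->1: VV[0][0]++ -> VV[0]=[1, 0, 0], msg_vec=[1, 0, 0]; VV[1]=max(VV[1],msg_vec) then VV[1][1]++ -> VV[1]=[1, 1, 0]
Event 2: SEND 0->2: VV[0][0]++ -> VV[0]=[2, 0, 0], msg_vec=[2, 0, 0]; VV[2]=max(VV[2],msg_vec) then VV[2][2]++ -> VV[2]=[2, 0, 1]
Event 3: SEND 2->1: VV[2][2]++ -> VV[2]=[2, 0, 2], msg_vec=[2, 0, 2]; VV[1]=max(VV[1],msg_vec) then VV[1][1]++ -> VV[1]=[2, 2, 2]
Event 4: SEND 1->2: VV[1][1]++ -> VV[1]=[2, 3, 2], msg_vec=[2, 3, 2]; VV[2]=max(VV[2],msg_vec) then VV[2][2]++ -> VV[2]=[2, 3, 3]
Event 5: LOCAL 2: VV[2][2]++ -> VV[2]=[2, 3, 4]
Event 1 stamp: [1, 0, 0]
Event 3 stamp: [2, 0, 2]
[1, 0, 0] <= [2, 0, 2]? True
[2, 0, 2] <= [1, 0, 0]? False
Relation: before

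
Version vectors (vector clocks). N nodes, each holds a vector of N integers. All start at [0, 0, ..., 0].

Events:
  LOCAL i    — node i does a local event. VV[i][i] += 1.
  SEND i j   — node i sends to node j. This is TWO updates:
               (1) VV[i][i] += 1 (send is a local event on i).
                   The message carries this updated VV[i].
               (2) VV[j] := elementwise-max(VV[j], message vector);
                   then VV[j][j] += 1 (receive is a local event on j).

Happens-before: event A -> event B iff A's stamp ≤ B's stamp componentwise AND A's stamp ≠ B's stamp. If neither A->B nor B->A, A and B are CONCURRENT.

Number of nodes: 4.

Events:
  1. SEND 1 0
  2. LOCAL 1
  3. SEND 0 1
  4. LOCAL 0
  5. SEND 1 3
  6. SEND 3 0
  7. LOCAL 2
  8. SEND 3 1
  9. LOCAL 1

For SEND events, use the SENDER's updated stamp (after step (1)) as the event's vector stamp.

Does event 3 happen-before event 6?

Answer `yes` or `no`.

Answer: yes

Derivation:
Initial: VV[0]=[0, 0, 0, 0]
Initial: VV[1]=[0, 0, 0, 0]
Initial: VV[2]=[0, 0, 0, 0]
Initial: VV[3]=[0, 0, 0, 0]
Event 1: SEND 1->0: VV[1][1]++ -> VV[1]=[0, 1, 0, 0], msg_vec=[0, 1, 0, 0]; VV[0]=max(VV[0],msg_vec) then VV[0][0]++ -> VV[0]=[1, 1, 0, 0]
Event 2: LOCAL 1: VV[1][1]++ -> VV[1]=[0, 2, 0, 0]
Event 3: SEND 0->1: VV[0][0]++ -> VV[0]=[2, 1, 0, 0], msg_vec=[2, 1, 0, 0]; VV[1]=max(VV[1],msg_vec) then VV[1][1]++ -> VV[1]=[2, 3, 0, 0]
Event 4: LOCAL 0: VV[0][0]++ -> VV[0]=[3, 1, 0, 0]
Event 5: SEND 1->3: VV[1][1]++ -> VV[1]=[2, 4, 0, 0], msg_vec=[2, 4, 0, 0]; VV[3]=max(VV[3],msg_vec) then VV[3][3]++ -> VV[3]=[2, 4, 0, 1]
Event 6: SEND 3->0: VV[3][3]++ -> VV[3]=[2, 4, 0, 2], msg_vec=[2, 4, 0, 2]; VV[0]=max(VV[0],msg_vec) then VV[0][0]++ -> VV[0]=[4, 4, 0, 2]
Event 7: LOCAL 2: VV[2][2]++ -> VV[2]=[0, 0, 1, 0]
Event 8: SEND 3->1: VV[3][3]++ -> VV[3]=[2, 4, 0, 3], msg_vec=[2, 4, 0, 3]; VV[1]=max(VV[1],msg_vec) then VV[1][1]++ -> VV[1]=[2, 5, 0, 3]
Event 9: LOCAL 1: VV[1][1]++ -> VV[1]=[2, 6, 0, 3]
Event 3 stamp: [2, 1, 0, 0]
Event 6 stamp: [2, 4, 0, 2]
[2, 1, 0, 0] <= [2, 4, 0, 2]? True. Equal? False. Happens-before: True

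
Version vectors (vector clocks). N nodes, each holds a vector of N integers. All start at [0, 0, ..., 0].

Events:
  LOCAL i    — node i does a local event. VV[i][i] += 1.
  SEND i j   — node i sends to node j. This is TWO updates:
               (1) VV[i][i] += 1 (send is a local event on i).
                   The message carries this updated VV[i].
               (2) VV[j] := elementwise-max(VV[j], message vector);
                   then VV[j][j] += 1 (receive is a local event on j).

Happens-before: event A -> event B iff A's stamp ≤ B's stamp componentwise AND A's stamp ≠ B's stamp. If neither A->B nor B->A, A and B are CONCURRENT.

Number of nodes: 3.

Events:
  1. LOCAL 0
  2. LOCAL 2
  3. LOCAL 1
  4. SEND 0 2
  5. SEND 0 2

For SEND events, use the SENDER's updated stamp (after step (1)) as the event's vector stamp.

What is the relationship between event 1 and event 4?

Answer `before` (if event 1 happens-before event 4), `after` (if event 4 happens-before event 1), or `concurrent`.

Initial: VV[0]=[0, 0, 0]
Initial: VV[1]=[0, 0, 0]
Initial: VV[2]=[0, 0, 0]
Event 1: LOCAL 0: VV[0][0]++ -> VV[0]=[1, 0, 0]
Event 2: LOCAL 2: VV[2][2]++ -> VV[2]=[0, 0, 1]
Event 3: LOCAL 1: VV[1][1]++ -> VV[1]=[0, 1, 0]
Event 4: SEND 0->2: VV[0][0]++ -> VV[0]=[2, 0, 0], msg_vec=[2, 0, 0]; VV[2]=max(VV[2],msg_vec) then VV[2][2]++ -> VV[2]=[2, 0, 2]
Event 5: SEND 0->2: VV[0][0]++ -> VV[0]=[3, 0, 0], msg_vec=[3, 0, 0]; VV[2]=max(VV[2],msg_vec) then VV[2][2]++ -> VV[2]=[3, 0, 3]
Event 1 stamp: [1, 0, 0]
Event 4 stamp: [2, 0, 0]
[1, 0, 0] <= [2, 0, 0]? True
[2, 0, 0] <= [1, 0, 0]? False
Relation: before

Answer: before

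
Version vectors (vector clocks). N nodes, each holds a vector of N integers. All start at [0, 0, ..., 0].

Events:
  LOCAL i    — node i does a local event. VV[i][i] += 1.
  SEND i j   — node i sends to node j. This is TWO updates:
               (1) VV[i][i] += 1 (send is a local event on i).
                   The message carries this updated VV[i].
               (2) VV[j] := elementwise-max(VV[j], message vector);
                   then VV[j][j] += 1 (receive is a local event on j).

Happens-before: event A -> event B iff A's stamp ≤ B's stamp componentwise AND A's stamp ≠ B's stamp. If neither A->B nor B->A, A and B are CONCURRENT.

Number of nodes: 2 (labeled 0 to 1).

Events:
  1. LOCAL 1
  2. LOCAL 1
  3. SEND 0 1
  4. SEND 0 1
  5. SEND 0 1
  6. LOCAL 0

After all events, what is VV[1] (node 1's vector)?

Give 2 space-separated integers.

Initial: VV[0]=[0, 0]
Initial: VV[1]=[0, 0]
Event 1: LOCAL 1: VV[1][1]++ -> VV[1]=[0, 1]
Event 2: LOCAL 1: VV[1][1]++ -> VV[1]=[0, 2]
Event 3: SEND 0->1: VV[0][0]++ -> VV[0]=[1, 0], msg_vec=[1, 0]; VV[1]=max(VV[1],msg_vec) then VV[1][1]++ -> VV[1]=[1, 3]
Event 4: SEND 0->1: VV[0][0]++ -> VV[0]=[2, 0], msg_vec=[2, 0]; VV[1]=max(VV[1],msg_vec) then VV[1][1]++ -> VV[1]=[2, 4]
Event 5: SEND 0->1: VV[0][0]++ -> VV[0]=[3, 0], msg_vec=[3, 0]; VV[1]=max(VV[1],msg_vec) then VV[1][1]++ -> VV[1]=[3, 5]
Event 6: LOCAL 0: VV[0][0]++ -> VV[0]=[4, 0]
Final vectors: VV[0]=[4, 0]; VV[1]=[3, 5]

Answer: 3 5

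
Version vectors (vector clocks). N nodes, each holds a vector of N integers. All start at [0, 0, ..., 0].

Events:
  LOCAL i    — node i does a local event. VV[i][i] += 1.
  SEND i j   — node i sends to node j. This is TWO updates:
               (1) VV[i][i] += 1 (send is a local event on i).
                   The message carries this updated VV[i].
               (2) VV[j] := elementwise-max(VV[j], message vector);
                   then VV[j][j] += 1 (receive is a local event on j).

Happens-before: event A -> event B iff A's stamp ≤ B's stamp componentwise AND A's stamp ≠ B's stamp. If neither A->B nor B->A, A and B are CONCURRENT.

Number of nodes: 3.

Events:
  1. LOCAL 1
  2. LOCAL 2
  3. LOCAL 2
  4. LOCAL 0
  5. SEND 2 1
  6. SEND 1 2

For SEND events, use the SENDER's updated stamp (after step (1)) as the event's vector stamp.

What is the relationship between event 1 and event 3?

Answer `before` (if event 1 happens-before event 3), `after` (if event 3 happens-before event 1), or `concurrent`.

Answer: concurrent

Derivation:
Initial: VV[0]=[0, 0, 0]
Initial: VV[1]=[0, 0, 0]
Initial: VV[2]=[0, 0, 0]
Event 1: LOCAL 1: VV[1][1]++ -> VV[1]=[0, 1, 0]
Event 2: LOCAL 2: VV[2][2]++ -> VV[2]=[0, 0, 1]
Event 3: LOCAL 2: VV[2][2]++ -> VV[2]=[0, 0, 2]
Event 4: LOCAL 0: VV[0][0]++ -> VV[0]=[1, 0, 0]
Event 5: SEND 2->1: VV[2][2]++ -> VV[2]=[0, 0, 3], msg_vec=[0, 0, 3]; VV[1]=max(VV[1],msg_vec) then VV[1][1]++ -> VV[1]=[0, 2, 3]
Event 6: SEND 1->2: VV[1][1]++ -> VV[1]=[0, 3, 3], msg_vec=[0, 3, 3]; VV[2]=max(VV[2],msg_vec) then VV[2][2]++ -> VV[2]=[0, 3, 4]
Event 1 stamp: [0, 1, 0]
Event 3 stamp: [0, 0, 2]
[0, 1, 0] <= [0, 0, 2]? False
[0, 0, 2] <= [0, 1, 0]? False
Relation: concurrent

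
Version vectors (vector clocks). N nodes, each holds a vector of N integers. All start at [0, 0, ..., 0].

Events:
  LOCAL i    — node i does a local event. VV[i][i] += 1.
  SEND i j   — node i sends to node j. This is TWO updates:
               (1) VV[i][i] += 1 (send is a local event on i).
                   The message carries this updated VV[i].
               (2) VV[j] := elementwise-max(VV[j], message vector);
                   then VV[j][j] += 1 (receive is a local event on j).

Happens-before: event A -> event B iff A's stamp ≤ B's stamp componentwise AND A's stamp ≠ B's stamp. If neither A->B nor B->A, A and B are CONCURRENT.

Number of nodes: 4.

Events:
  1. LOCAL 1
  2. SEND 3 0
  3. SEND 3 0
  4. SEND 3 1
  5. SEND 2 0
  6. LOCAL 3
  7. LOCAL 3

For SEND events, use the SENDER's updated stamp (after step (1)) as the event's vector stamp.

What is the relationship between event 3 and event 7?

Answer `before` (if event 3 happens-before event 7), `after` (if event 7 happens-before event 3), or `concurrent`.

Answer: before

Derivation:
Initial: VV[0]=[0, 0, 0, 0]
Initial: VV[1]=[0, 0, 0, 0]
Initial: VV[2]=[0, 0, 0, 0]
Initial: VV[3]=[0, 0, 0, 0]
Event 1: LOCAL 1: VV[1][1]++ -> VV[1]=[0, 1, 0, 0]
Event 2: SEND 3->0: VV[3][3]++ -> VV[3]=[0, 0, 0, 1], msg_vec=[0, 0, 0, 1]; VV[0]=max(VV[0],msg_vec) then VV[0][0]++ -> VV[0]=[1, 0, 0, 1]
Event 3: SEND 3->0: VV[3][3]++ -> VV[3]=[0, 0, 0, 2], msg_vec=[0, 0, 0, 2]; VV[0]=max(VV[0],msg_vec) then VV[0][0]++ -> VV[0]=[2, 0, 0, 2]
Event 4: SEND 3->1: VV[3][3]++ -> VV[3]=[0, 0, 0, 3], msg_vec=[0, 0, 0, 3]; VV[1]=max(VV[1],msg_vec) then VV[1][1]++ -> VV[1]=[0, 2, 0, 3]
Event 5: SEND 2->0: VV[2][2]++ -> VV[2]=[0, 0, 1, 0], msg_vec=[0, 0, 1, 0]; VV[0]=max(VV[0],msg_vec) then VV[0][0]++ -> VV[0]=[3, 0, 1, 2]
Event 6: LOCAL 3: VV[3][3]++ -> VV[3]=[0, 0, 0, 4]
Event 7: LOCAL 3: VV[3][3]++ -> VV[3]=[0, 0, 0, 5]
Event 3 stamp: [0, 0, 0, 2]
Event 7 stamp: [0, 0, 0, 5]
[0, 0, 0, 2] <= [0, 0, 0, 5]? True
[0, 0, 0, 5] <= [0, 0, 0, 2]? False
Relation: before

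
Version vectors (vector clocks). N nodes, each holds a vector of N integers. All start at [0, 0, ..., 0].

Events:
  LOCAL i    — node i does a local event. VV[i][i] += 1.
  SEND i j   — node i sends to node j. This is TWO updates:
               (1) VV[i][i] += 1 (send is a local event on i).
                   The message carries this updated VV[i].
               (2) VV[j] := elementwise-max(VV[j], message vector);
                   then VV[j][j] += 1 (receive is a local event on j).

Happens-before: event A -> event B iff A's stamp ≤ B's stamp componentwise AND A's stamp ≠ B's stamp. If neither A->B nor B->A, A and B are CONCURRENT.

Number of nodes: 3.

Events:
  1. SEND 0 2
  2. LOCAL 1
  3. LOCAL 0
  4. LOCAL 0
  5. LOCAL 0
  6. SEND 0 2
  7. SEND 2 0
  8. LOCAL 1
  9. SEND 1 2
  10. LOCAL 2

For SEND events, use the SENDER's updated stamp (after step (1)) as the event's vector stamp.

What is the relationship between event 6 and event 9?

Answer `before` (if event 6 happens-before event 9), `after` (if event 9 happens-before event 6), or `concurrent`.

Answer: concurrent

Derivation:
Initial: VV[0]=[0, 0, 0]
Initial: VV[1]=[0, 0, 0]
Initial: VV[2]=[0, 0, 0]
Event 1: SEND 0->2: VV[0][0]++ -> VV[0]=[1, 0, 0], msg_vec=[1, 0, 0]; VV[2]=max(VV[2],msg_vec) then VV[2][2]++ -> VV[2]=[1, 0, 1]
Event 2: LOCAL 1: VV[1][1]++ -> VV[1]=[0, 1, 0]
Event 3: LOCAL 0: VV[0][0]++ -> VV[0]=[2, 0, 0]
Event 4: LOCAL 0: VV[0][0]++ -> VV[0]=[3, 0, 0]
Event 5: LOCAL 0: VV[0][0]++ -> VV[0]=[4, 0, 0]
Event 6: SEND 0->2: VV[0][0]++ -> VV[0]=[5, 0, 0], msg_vec=[5, 0, 0]; VV[2]=max(VV[2],msg_vec) then VV[2][2]++ -> VV[2]=[5, 0, 2]
Event 7: SEND 2->0: VV[2][2]++ -> VV[2]=[5, 0, 3], msg_vec=[5, 0, 3]; VV[0]=max(VV[0],msg_vec) then VV[0][0]++ -> VV[0]=[6, 0, 3]
Event 8: LOCAL 1: VV[1][1]++ -> VV[1]=[0, 2, 0]
Event 9: SEND 1->2: VV[1][1]++ -> VV[1]=[0, 3, 0], msg_vec=[0, 3, 0]; VV[2]=max(VV[2],msg_vec) then VV[2][2]++ -> VV[2]=[5, 3, 4]
Event 10: LOCAL 2: VV[2][2]++ -> VV[2]=[5, 3, 5]
Event 6 stamp: [5, 0, 0]
Event 9 stamp: [0, 3, 0]
[5, 0, 0] <= [0, 3, 0]? False
[0, 3, 0] <= [5, 0, 0]? False
Relation: concurrent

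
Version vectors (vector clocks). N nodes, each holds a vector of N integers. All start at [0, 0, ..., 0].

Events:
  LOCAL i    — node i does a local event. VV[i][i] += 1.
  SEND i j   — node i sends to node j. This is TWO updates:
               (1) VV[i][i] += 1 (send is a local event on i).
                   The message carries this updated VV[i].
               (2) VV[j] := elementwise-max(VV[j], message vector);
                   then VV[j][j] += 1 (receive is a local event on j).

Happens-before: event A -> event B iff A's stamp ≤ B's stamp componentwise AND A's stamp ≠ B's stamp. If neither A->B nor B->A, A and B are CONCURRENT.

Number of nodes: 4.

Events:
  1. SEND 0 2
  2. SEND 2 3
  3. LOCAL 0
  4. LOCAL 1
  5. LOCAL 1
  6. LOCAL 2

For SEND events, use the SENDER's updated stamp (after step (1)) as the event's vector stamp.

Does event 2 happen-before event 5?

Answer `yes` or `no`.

Initial: VV[0]=[0, 0, 0, 0]
Initial: VV[1]=[0, 0, 0, 0]
Initial: VV[2]=[0, 0, 0, 0]
Initial: VV[3]=[0, 0, 0, 0]
Event 1: SEND 0->2: VV[0][0]++ -> VV[0]=[1, 0, 0, 0], msg_vec=[1, 0, 0, 0]; VV[2]=max(VV[2],msg_vec) then VV[2][2]++ -> VV[2]=[1, 0, 1, 0]
Event 2: SEND 2->3: VV[2][2]++ -> VV[2]=[1, 0, 2, 0], msg_vec=[1, 0, 2, 0]; VV[3]=max(VV[3],msg_vec) then VV[3][3]++ -> VV[3]=[1, 0, 2, 1]
Event 3: LOCAL 0: VV[0][0]++ -> VV[0]=[2, 0, 0, 0]
Event 4: LOCAL 1: VV[1][1]++ -> VV[1]=[0, 1, 0, 0]
Event 5: LOCAL 1: VV[1][1]++ -> VV[1]=[0, 2, 0, 0]
Event 6: LOCAL 2: VV[2][2]++ -> VV[2]=[1, 0, 3, 0]
Event 2 stamp: [1, 0, 2, 0]
Event 5 stamp: [0, 2, 0, 0]
[1, 0, 2, 0] <= [0, 2, 0, 0]? False. Equal? False. Happens-before: False

Answer: no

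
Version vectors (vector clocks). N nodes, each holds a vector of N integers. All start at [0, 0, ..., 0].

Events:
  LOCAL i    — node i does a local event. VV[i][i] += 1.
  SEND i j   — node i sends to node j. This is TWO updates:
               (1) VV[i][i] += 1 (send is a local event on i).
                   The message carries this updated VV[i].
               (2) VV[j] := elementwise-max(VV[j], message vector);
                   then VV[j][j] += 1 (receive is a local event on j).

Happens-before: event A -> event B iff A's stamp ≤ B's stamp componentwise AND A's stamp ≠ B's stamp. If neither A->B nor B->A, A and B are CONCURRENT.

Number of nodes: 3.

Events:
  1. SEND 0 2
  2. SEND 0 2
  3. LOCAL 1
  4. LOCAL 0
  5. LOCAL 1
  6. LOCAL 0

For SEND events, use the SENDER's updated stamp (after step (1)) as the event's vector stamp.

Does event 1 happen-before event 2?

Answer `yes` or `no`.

Answer: yes

Derivation:
Initial: VV[0]=[0, 0, 0]
Initial: VV[1]=[0, 0, 0]
Initial: VV[2]=[0, 0, 0]
Event 1: SEND 0->2: VV[0][0]++ -> VV[0]=[1, 0, 0], msg_vec=[1, 0, 0]; VV[2]=max(VV[2],msg_vec) then VV[2][2]++ -> VV[2]=[1, 0, 1]
Event 2: SEND 0->2: VV[0][0]++ -> VV[0]=[2, 0, 0], msg_vec=[2, 0, 0]; VV[2]=max(VV[2],msg_vec) then VV[2][2]++ -> VV[2]=[2, 0, 2]
Event 3: LOCAL 1: VV[1][1]++ -> VV[1]=[0, 1, 0]
Event 4: LOCAL 0: VV[0][0]++ -> VV[0]=[3, 0, 0]
Event 5: LOCAL 1: VV[1][1]++ -> VV[1]=[0, 2, 0]
Event 6: LOCAL 0: VV[0][0]++ -> VV[0]=[4, 0, 0]
Event 1 stamp: [1, 0, 0]
Event 2 stamp: [2, 0, 0]
[1, 0, 0] <= [2, 0, 0]? True. Equal? False. Happens-before: True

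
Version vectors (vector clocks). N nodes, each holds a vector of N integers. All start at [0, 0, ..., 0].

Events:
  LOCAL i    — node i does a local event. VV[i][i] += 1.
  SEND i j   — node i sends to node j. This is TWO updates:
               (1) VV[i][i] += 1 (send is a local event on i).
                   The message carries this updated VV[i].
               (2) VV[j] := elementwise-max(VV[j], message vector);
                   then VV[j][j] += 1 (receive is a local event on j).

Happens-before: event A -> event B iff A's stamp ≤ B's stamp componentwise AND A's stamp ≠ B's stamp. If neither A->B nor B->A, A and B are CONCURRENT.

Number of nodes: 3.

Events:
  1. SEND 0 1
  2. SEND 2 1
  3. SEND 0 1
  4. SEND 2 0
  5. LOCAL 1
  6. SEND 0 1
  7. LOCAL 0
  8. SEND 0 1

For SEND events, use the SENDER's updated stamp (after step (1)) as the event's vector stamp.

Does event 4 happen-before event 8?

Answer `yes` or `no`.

Initial: VV[0]=[0, 0, 0]
Initial: VV[1]=[0, 0, 0]
Initial: VV[2]=[0, 0, 0]
Event 1: SEND 0->1: VV[0][0]++ -> VV[0]=[1, 0, 0], msg_vec=[1, 0, 0]; VV[1]=max(VV[1],msg_vec) then VV[1][1]++ -> VV[1]=[1, 1, 0]
Event 2: SEND 2->1: VV[2][2]++ -> VV[2]=[0, 0, 1], msg_vec=[0, 0, 1]; VV[1]=max(VV[1],msg_vec) then VV[1][1]++ -> VV[1]=[1, 2, 1]
Event 3: SEND 0->1: VV[0][0]++ -> VV[0]=[2, 0, 0], msg_vec=[2, 0, 0]; VV[1]=max(VV[1],msg_vec) then VV[1][1]++ -> VV[1]=[2, 3, 1]
Event 4: SEND 2->0: VV[2][2]++ -> VV[2]=[0, 0, 2], msg_vec=[0, 0, 2]; VV[0]=max(VV[0],msg_vec) then VV[0][0]++ -> VV[0]=[3, 0, 2]
Event 5: LOCAL 1: VV[1][1]++ -> VV[1]=[2, 4, 1]
Event 6: SEND 0->1: VV[0][0]++ -> VV[0]=[4, 0, 2], msg_vec=[4, 0, 2]; VV[1]=max(VV[1],msg_vec) then VV[1][1]++ -> VV[1]=[4, 5, 2]
Event 7: LOCAL 0: VV[0][0]++ -> VV[0]=[5, 0, 2]
Event 8: SEND 0->1: VV[0][0]++ -> VV[0]=[6, 0, 2], msg_vec=[6, 0, 2]; VV[1]=max(VV[1],msg_vec) then VV[1][1]++ -> VV[1]=[6, 6, 2]
Event 4 stamp: [0, 0, 2]
Event 8 stamp: [6, 0, 2]
[0, 0, 2] <= [6, 0, 2]? True. Equal? False. Happens-before: True

Answer: yes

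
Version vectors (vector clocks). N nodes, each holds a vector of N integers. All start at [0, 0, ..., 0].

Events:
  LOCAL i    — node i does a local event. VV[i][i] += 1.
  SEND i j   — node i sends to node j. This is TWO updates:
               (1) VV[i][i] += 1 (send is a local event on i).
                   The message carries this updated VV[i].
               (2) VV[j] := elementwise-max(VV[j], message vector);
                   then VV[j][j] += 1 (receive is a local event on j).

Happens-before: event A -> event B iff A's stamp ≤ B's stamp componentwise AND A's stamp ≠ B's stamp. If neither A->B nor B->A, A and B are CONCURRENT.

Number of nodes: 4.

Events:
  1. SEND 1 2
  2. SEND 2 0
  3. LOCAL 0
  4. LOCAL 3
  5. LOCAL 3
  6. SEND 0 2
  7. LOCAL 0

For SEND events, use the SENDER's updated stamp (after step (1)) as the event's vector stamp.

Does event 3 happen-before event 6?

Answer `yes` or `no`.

Initial: VV[0]=[0, 0, 0, 0]
Initial: VV[1]=[0, 0, 0, 0]
Initial: VV[2]=[0, 0, 0, 0]
Initial: VV[3]=[0, 0, 0, 0]
Event 1: SEND 1->2: VV[1][1]++ -> VV[1]=[0, 1, 0, 0], msg_vec=[0, 1, 0, 0]; VV[2]=max(VV[2],msg_vec) then VV[2][2]++ -> VV[2]=[0, 1, 1, 0]
Event 2: SEND 2->0: VV[2][2]++ -> VV[2]=[0, 1, 2, 0], msg_vec=[0, 1, 2, 0]; VV[0]=max(VV[0],msg_vec) then VV[0][0]++ -> VV[0]=[1, 1, 2, 0]
Event 3: LOCAL 0: VV[0][0]++ -> VV[0]=[2, 1, 2, 0]
Event 4: LOCAL 3: VV[3][3]++ -> VV[3]=[0, 0, 0, 1]
Event 5: LOCAL 3: VV[3][3]++ -> VV[3]=[0, 0, 0, 2]
Event 6: SEND 0->2: VV[0][0]++ -> VV[0]=[3, 1, 2, 0], msg_vec=[3, 1, 2, 0]; VV[2]=max(VV[2],msg_vec) then VV[2][2]++ -> VV[2]=[3, 1, 3, 0]
Event 7: LOCAL 0: VV[0][0]++ -> VV[0]=[4, 1, 2, 0]
Event 3 stamp: [2, 1, 2, 0]
Event 6 stamp: [3, 1, 2, 0]
[2, 1, 2, 0] <= [3, 1, 2, 0]? True. Equal? False. Happens-before: True

Answer: yes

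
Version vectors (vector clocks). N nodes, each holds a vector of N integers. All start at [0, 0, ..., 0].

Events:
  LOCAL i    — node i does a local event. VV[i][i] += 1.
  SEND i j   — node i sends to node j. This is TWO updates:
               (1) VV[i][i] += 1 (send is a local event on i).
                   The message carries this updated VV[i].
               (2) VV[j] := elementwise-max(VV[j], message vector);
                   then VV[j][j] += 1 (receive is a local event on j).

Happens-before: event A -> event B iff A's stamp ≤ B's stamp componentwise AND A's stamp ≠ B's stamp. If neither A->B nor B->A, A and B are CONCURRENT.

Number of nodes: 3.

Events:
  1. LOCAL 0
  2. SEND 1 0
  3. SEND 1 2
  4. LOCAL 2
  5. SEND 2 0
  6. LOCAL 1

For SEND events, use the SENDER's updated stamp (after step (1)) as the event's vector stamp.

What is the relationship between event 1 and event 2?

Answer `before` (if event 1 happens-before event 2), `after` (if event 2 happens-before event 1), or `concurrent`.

Initial: VV[0]=[0, 0, 0]
Initial: VV[1]=[0, 0, 0]
Initial: VV[2]=[0, 0, 0]
Event 1: LOCAL 0: VV[0][0]++ -> VV[0]=[1, 0, 0]
Event 2: SEND 1->0: VV[1][1]++ -> VV[1]=[0, 1, 0], msg_vec=[0, 1, 0]; VV[0]=max(VV[0],msg_vec) then VV[0][0]++ -> VV[0]=[2, 1, 0]
Event 3: SEND 1->2: VV[1][1]++ -> VV[1]=[0, 2, 0], msg_vec=[0, 2, 0]; VV[2]=max(VV[2],msg_vec) then VV[2][2]++ -> VV[2]=[0, 2, 1]
Event 4: LOCAL 2: VV[2][2]++ -> VV[2]=[0, 2, 2]
Event 5: SEND 2->0: VV[2][2]++ -> VV[2]=[0, 2, 3], msg_vec=[0, 2, 3]; VV[0]=max(VV[0],msg_vec) then VV[0][0]++ -> VV[0]=[3, 2, 3]
Event 6: LOCAL 1: VV[1][1]++ -> VV[1]=[0, 3, 0]
Event 1 stamp: [1, 0, 0]
Event 2 stamp: [0, 1, 0]
[1, 0, 0] <= [0, 1, 0]? False
[0, 1, 0] <= [1, 0, 0]? False
Relation: concurrent

Answer: concurrent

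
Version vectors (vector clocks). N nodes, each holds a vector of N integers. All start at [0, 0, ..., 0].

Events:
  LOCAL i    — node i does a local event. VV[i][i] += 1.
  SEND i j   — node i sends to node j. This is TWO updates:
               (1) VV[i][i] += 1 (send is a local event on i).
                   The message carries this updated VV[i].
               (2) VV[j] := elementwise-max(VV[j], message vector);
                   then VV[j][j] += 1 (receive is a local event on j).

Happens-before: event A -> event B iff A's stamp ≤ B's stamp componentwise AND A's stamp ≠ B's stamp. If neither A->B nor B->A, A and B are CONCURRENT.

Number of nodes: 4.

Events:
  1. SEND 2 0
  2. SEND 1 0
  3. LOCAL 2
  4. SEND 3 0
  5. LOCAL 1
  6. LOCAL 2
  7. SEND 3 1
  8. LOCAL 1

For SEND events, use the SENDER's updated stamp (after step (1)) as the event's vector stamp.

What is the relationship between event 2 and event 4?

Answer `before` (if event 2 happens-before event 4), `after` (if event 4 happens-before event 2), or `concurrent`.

Initial: VV[0]=[0, 0, 0, 0]
Initial: VV[1]=[0, 0, 0, 0]
Initial: VV[2]=[0, 0, 0, 0]
Initial: VV[3]=[0, 0, 0, 0]
Event 1: SEND 2->0: VV[2][2]++ -> VV[2]=[0, 0, 1, 0], msg_vec=[0, 0, 1, 0]; VV[0]=max(VV[0],msg_vec) then VV[0][0]++ -> VV[0]=[1, 0, 1, 0]
Event 2: SEND 1->0: VV[1][1]++ -> VV[1]=[0, 1, 0, 0], msg_vec=[0, 1, 0, 0]; VV[0]=max(VV[0],msg_vec) then VV[0][0]++ -> VV[0]=[2, 1, 1, 0]
Event 3: LOCAL 2: VV[2][2]++ -> VV[2]=[0, 0, 2, 0]
Event 4: SEND 3->0: VV[3][3]++ -> VV[3]=[0, 0, 0, 1], msg_vec=[0, 0, 0, 1]; VV[0]=max(VV[0],msg_vec) then VV[0][0]++ -> VV[0]=[3, 1, 1, 1]
Event 5: LOCAL 1: VV[1][1]++ -> VV[1]=[0, 2, 0, 0]
Event 6: LOCAL 2: VV[2][2]++ -> VV[2]=[0, 0, 3, 0]
Event 7: SEND 3->1: VV[3][3]++ -> VV[3]=[0, 0, 0, 2], msg_vec=[0, 0, 0, 2]; VV[1]=max(VV[1],msg_vec) then VV[1][1]++ -> VV[1]=[0, 3, 0, 2]
Event 8: LOCAL 1: VV[1][1]++ -> VV[1]=[0, 4, 0, 2]
Event 2 stamp: [0, 1, 0, 0]
Event 4 stamp: [0, 0, 0, 1]
[0, 1, 0, 0] <= [0, 0, 0, 1]? False
[0, 0, 0, 1] <= [0, 1, 0, 0]? False
Relation: concurrent

Answer: concurrent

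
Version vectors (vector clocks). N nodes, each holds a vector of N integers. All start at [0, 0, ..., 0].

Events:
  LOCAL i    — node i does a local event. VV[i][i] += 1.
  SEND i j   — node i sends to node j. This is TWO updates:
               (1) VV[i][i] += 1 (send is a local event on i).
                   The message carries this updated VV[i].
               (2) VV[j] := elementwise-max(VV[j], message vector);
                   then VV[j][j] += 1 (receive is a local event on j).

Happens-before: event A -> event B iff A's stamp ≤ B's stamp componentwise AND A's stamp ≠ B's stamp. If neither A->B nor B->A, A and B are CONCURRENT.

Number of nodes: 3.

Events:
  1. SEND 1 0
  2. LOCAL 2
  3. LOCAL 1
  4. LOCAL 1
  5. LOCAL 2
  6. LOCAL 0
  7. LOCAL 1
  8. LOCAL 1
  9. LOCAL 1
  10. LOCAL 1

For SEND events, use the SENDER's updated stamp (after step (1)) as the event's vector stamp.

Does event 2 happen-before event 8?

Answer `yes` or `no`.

Answer: no

Derivation:
Initial: VV[0]=[0, 0, 0]
Initial: VV[1]=[0, 0, 0]
Initial: VV[2]=[0, 0, 0]
Event 1: SEND 1->0: VV[1][1]++ -> VV[1]=[0, 1, 0], msg_vec=[0, 1, 0]; VV[0]=max(VV[0],msg_vec) then VV[0][0]++ -> VV[0]=[1, 1, 0]
Event 2: LOCAL 2: VV[2][2]++ -> VV[2]=[0, 0, 1]
Event 3: LOCAL 1: VV[1][1]++ -> VV[1]=[0, 2, 0]
Event 4: LOCAL 1: VV[1][1]++ -> VV[1]=[0, 3, 0]
Event 5: LOCAL 2: VV[2][2]++ -> VV[2]=[0, 0, 2]
Event 6: LOCAL 0: VV[0][0]++ -> VV[0]=[2, 1, 0]
Event 7: LOCAL 1: VV[1][1]++ -> VV[1]=[0, 4, 0]
Event 8: LOCAL 1: VV[1][1]++ -> VV[1]=[0, 5, 0]
Event 9: LOCAL 1: VV[1][1]++ -> VV[1]=[0, 6, 0]
Event 10: LOCAL 1: VV[1][1]++ -> VV[1]=[0, 7, 0]
Event 2 stamp: [0, 0, 1]
Event 8 stamp: [0, 5, 0]
[0, 0, 1] <= [0, 5, 0]? False. Equal? False. Happens-before: False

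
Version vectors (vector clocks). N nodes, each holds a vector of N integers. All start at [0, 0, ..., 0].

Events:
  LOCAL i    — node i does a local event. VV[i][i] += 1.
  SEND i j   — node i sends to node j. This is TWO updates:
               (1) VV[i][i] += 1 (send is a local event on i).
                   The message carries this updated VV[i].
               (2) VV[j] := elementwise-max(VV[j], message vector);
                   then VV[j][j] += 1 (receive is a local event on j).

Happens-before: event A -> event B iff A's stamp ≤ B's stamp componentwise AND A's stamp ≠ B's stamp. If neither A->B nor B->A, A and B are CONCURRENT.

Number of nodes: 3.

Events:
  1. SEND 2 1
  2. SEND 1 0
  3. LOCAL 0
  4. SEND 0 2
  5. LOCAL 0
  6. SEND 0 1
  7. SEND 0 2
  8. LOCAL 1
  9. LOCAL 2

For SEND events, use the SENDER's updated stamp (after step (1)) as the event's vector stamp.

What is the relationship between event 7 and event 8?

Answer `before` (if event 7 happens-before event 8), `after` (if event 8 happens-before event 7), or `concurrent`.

Initial: VV[0]=[0, 0, 0]
Initial: VV[1]=[0, 0, 0]
Initial: VV[2]=[0, 0, 0]
Event 1: SEND 2->1: VV[2][2]++ -> VV[2]=[0, 0, 1], msg_vec=[0, 0, 1]; VV[1]=max(VV[1],msg_vec) then VV[1][1]++ -> VV[1]=[0, 1, 1]
Event 2: SEND 1->0: VV[1][1]++ -> VV[1]=[0, 2, 1], msg_vec=[0, 2, 1]; VV[0]=max(VV[0],msg_vec) then VV[0][0]++ -> VV[0]=[1, 2, 1]
Event 3: LOCAL 0: VV[0][0]++ -> VV[0]=[2, 2, 1]
Event 4: SEND 0->2: VV[0][0]++ -> VV[0]=[3, 2, 1], msg_vec=[3, 2, 1]; VV[2]=max(VV[2],msg_vec) then VV[2][2]++ -> VV[2]=[3, 2, 2]
Event 5: LOCAL 0: VV[0][0]++ -> VV[0]=[4, 2, 1]
Event 6: SEND 0->1: VV[0][0]++ -> VV[0]=[5, 2, 1], msg_vec=[5, 2, 1]; VV[1]=max(VV[1],msg_vec) then VV[1][1]++ -> VV[1]=[5, 3, 1]
Event 7: SEND 0->2: VV[0][0]++ -> VV[0]=[6, 2, 1], msg_vec=[6, 2, 1]; VV[2]=max(VV[2],msg_vec) then VV[2][2]++ -> VV[2]=[6, 2, 3]
Event 8: LOCAL 1: VV[1][1]++ -> VV[1]=[5, 4, 1]
Event 9: LOCAL 2: VV[2][2]++ -> VV[2]=[6, 2, 4]
Event 7 stamp: [6, 2, 1]
Event 8 stamp: [5, 4, 1]
[6, 2, 1] <= [5, 4, 1]? False
[5, 4, 1] <= [6, 2, 1]? False
Relation: concurrent

Answer: concurrent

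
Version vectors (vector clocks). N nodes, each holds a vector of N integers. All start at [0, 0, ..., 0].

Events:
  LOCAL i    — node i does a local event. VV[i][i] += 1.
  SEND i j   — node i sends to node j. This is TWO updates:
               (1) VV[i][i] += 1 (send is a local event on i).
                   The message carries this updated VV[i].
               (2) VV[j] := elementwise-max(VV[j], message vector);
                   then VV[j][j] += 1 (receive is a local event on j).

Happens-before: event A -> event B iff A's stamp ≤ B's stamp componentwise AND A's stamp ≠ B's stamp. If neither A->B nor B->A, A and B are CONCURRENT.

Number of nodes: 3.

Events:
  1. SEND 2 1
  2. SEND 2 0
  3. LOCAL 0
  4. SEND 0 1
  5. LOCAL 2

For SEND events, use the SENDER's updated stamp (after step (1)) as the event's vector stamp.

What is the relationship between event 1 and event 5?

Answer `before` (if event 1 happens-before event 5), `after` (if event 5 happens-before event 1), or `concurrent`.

Initial: VV[0]=[0, 0, 0]
Initial: VV[1]=[0, 0, 0]
Initial: VV[2]=[0, 0, 0]
Event 1: SEND 2->1: VV[2][2]++ -> VV[2]=[0, 0, 1], msg_vec=[0, 0, 1]; VV[1]=max(VV[1],msg_vec) then VV[1][1]++ -> VV[1]=[0, 1, 1]
Event 2: SEND 2->0: VV[2][2]++ -> VV[2]=[0, 0, 2], msg_vec=[0, 0, 2]; VV[0]=max(VV[0],msg_vec) then VV[0][0]++ -> VV[0]=[1, 0, 2]
Event 3: LOCAL 0: VV[0][0]++ -> VV[0]=[2, 0, 2]
Event 4: SEND 0->1: VV[0][0]++ -> VV[0]=[3, 0, 2], msg_vec=[3, 0, 2]; VV[1]=max(VV[1],msg_vec) then VV[1][1]++ -> VV[1]=[3, 2, 2]
Event 5: LOCAL 2: VV[2][2]++ -> VV[2]=[0, 0, 3]
Event 1 stamp: [0, 0, 1]
Event 5 stamp: [0, 0, 3]
[0, 0, 1] <= [0, 0, 3]? True
[0, 0, 3] <= [0, 0, 1]? False
Relation: before

Answer: before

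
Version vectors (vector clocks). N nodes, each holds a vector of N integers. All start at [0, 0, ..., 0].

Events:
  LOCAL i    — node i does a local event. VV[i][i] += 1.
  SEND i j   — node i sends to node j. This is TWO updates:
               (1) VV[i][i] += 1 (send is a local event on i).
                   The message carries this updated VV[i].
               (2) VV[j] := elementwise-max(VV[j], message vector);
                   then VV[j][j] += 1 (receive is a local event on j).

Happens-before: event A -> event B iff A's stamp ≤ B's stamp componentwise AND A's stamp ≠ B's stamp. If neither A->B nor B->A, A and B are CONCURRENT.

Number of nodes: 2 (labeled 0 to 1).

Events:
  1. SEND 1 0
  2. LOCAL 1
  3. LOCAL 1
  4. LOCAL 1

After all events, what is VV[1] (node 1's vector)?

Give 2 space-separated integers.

Answer: 0 4

Derivation:
Initial: VV[0]=[0, 0]
Initial: VV[1]=[0, 0]
Event 1: SEND 1->0: VV[1][1]++ -> VV[1]=[0, 1], msg_vec=[0, 1]; VV[0]=max(VV[0],msg_vec) then VV[0][0]++ -> VV[0]=[1, 1]
Event 2: LOCAL 1: VV[1][1]++ -> VV[1]=[0, 2]
Event 3: LOCAL 1: VV[1][1]++ -> VV[1]=[0, 3]
Event 4: LOCAL 1: VV[1][1]++ -> VV[1]=[0, 4]
Final vectors: VV[0]=[1, 1]; VV[1]=[0, 4]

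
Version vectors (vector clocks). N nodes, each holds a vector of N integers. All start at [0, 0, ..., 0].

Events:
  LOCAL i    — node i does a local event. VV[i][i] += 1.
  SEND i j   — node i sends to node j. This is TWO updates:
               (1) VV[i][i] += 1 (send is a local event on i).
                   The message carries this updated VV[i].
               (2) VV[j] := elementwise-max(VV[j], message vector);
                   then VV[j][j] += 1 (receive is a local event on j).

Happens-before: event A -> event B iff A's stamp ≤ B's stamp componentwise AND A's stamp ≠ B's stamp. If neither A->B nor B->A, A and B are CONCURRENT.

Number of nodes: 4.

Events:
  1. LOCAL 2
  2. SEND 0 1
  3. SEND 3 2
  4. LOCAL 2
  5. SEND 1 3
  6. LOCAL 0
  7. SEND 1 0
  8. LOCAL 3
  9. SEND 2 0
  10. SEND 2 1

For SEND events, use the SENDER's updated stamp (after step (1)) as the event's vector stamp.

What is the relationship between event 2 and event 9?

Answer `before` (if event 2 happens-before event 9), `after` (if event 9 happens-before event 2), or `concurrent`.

Initial: VV[0]=[0, 0, 0, 0]
Initial: VV[1]=[0, 0, 0, 0]
Initial: VV[2]=[0, 0, 0, 0]
Initial: VV[3]=[0, 0, 0, 0]
Event 1: LOCAL 2: VV[2][2]++ -> VV[2]=[0, 0, 1, 0]
Event 2: SEND 0->1: VV[0][0]++ -> VV[0]=[1, 0, 0, 0], msg_vec=[1, 0, 0, 0]; VV[1]=max(VV[1],msg_vec) then VV[1][1]++ -> VV[1]=[1, 1, 0, 0]
Event 3: SEND 3->2: VV[3][3]++ -> VV[3]=[0, 0, 0, 1], msg_vec=[0, 0, 0, 1]; VV[2]=max(VV[2],msg_vec) then VV[2][2]++ -> VV[2]=[0, 0, 2, 1]
Event 4: LOCAL 2: VV[2][2]++ -> VV[2]=[0, 0, 3, 1]
Event 5: SEND 1->3: VV[1][1]++ -> VV[1]=[1, 2, 0, 0], msg_vec=[1, 2, 0, 0]; VV[3]=max(VV[3],msg_vec) then VV[3][3]++ -> VV[3]=[1, 2, 0, 2]
Event 6: LOCAL 0: VV[0][0]++ -> VV[0]=[2, 0, 0, 0]
Event 7: SEND 1->0: VV[1][1]++ -> VV[1]=[1, 3, 0, 0], msg_vec=[1, 3, 0, 0]; VV[0]=max(VV[0],msg_vec) then VV[0][0]++ -> VV[0]=[3, 3, 0, 0]
Event 8: LOCAL 3: VV[3][3]++ -> VV[3]=[1, 2, 0, 3]
Event 9: SEND 2->0: VV[2][2]++ -> VV[2]=[0, 0, 4, 1], msg_vec=[0, 0, 4, 1]; VV[0]=max(VV[0],msg_vec) then VV[0][0]++ -> VV[0]=[4, 3, 4, 1]
Event 10: SEND 2->1: VV[2][2]++ -> VV[2]=[0, 0, 5, 1], msg_vec=[0, 0, 5, 1]; VV[1]=max(VV[1],msg_vec) then VV[1][1]++ -> VV[1]=[1, 4, 5, 1]
Event 2 stamp: [1, 0, 0, 0]
Event 9 stamp: [0, 0, 4, 1]
[1, 0, 0, 0] <= [0, 0, 4, 1]? False
[0, 0, 4, 1] <= [1, 0, 0, 0]? False
Relation: concurrent

Answer: concurrent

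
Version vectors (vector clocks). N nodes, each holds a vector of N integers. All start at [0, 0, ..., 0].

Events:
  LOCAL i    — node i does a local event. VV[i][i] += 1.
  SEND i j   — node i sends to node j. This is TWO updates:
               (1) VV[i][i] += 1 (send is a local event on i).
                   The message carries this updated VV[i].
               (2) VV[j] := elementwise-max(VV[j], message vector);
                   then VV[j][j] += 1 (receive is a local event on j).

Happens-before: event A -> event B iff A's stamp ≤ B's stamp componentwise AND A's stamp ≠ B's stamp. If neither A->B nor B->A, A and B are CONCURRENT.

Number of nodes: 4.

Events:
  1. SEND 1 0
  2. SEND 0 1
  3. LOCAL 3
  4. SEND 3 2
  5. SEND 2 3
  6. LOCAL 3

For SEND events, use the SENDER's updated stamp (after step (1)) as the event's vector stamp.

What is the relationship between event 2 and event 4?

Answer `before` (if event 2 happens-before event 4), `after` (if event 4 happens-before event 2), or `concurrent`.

Initial: VV[0]=[0, 0, 0, 0]
Initial: VV[1]=[0, 0, 0, 0]
Initial: VV[2]=[0, 0, 0, 0]
Initial: VV[3]=[0, 0, 0, 0]
Event 1: SEND 1->0: VV[1][1]++ -> VV[1]=[0, 1, 0, 0], msg_vec=[0, 1, 0, 0]; VV[0]=max(VV[0],msg_vec) then VV[0][0]++ -> VV[0]=[1, 1, 0, 0]
Event 2: SEND 0->1: VV[0][0]++ -> VV[0]=[2, 1, 0, 0], msg_vec=[2, 1, 0, 0]; VV[1]=max(VV[1],msg_vec) then VV[1][1]++ -> VV[1]=[2, 2, 0, 0]
Event 3: LOCAL 3: VV[3][3]++ -> VV[3]=[0, 0, 0, 1]
Event 4: SEND 3->2: VV[3][3]++ -> VV[3]=[0, 0, 0, 2], msg_vec=[0, 0, 0, 2]; VV[2]=max(VV[2],msg_vec) then VV[2][2]++ -> VV[2]=[0, 0, 1, 2]
Event 5: SEND 2->3: VV[2][2]++ -> VV[2]=[0, 0, 2, 2], msg_vec=[0, 0, 2, 2]; VV[3]=max(VV[3],msg_vec) then VV[3][3]++ -> VV[3]=[0, 0, 2, 3]
Event 6: LOCAL 3: VV[3][3]++ -> VV[3]=[0, 0, 2, 4]
Event 2 stamp: [2, 1, 0, 0]
Event 4 stamp: [0, 0, 0, 2]
[2, 1, 0, 0] <= [0, 0, 0, 2]? False
[0, 0, 0, 2] <= [2, 1, 0, 0]? False
Relation: concurrent

Answer: concurrent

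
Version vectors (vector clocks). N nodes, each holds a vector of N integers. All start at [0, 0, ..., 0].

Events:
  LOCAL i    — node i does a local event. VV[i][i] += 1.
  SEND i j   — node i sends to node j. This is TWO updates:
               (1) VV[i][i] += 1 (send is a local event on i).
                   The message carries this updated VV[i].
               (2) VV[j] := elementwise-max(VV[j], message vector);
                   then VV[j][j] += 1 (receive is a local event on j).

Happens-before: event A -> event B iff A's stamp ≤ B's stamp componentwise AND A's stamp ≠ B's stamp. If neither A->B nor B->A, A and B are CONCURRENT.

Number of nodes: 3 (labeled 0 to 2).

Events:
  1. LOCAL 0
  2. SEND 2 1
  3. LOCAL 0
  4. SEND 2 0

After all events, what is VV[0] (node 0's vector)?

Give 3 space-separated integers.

Answer: 3 0 2

Derivation:
Initial: VV[0]=[0, 0, 0]
Initial: VV[1]=[0, 0, 0]
Initial: VV[2]=[0, 0, 0]
Event 1: LOCAL 0: VV[0][0]++ -> VV[0]=[1, 0, 0]
Event 2: SEND 2->1: VV[2][2]++ -> VV[2]=[0, 0, 1], msg_vec=[0, 0, 1]; VV[1]=max(VV[1],msg_vec) then VV[1][1]++ -> VV[1]=[0, 1, 1]
Event 3: LOCAL 0: VV[0][0]++ -> VV[0]=[2, 0, 0]
Event 4: SEND 2->0: VV[2][2]++ -> VV[2]=[0, 0, 2], msg_vec=[0, 0, 2]; VV[0]=max(VV[0],msg_vec) then VV[0][0]++ -> VV[0]=[3, 0, 2]
Final vectors: VV[0]=[3, 0, 2]; VV[1]=[0, 1, 1]; VV[2]=[0, 0, 2]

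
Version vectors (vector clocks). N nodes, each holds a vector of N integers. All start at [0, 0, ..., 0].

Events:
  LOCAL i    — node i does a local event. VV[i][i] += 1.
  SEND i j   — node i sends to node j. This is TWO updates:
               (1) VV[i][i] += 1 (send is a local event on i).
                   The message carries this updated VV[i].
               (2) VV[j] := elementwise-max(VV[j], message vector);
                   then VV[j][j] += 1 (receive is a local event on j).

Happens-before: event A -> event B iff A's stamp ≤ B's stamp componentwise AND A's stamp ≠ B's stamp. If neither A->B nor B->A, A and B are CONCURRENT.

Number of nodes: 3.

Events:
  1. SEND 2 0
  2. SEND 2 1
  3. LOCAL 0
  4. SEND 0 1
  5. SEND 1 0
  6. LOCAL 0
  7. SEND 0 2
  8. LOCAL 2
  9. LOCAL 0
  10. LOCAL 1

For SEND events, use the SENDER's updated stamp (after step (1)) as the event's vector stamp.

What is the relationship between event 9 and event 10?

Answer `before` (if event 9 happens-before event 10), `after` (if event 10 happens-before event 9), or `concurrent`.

Initial: VV[0]=[0, 0, 0]
Initial: VV[1]=[0, 0, 0]
Initial: VV[2]=[0, 0, 0]
Event 1: SEND 2->0: VV[2][2]++ -> VV[2]=[0, 0, 1], msg_vec=[0, 0, 1]; VV[0]=max(VV[0],msg_vec) then VV[0][0]++ -> VV[0]=[1, 0, 1]
Event 2: SEND 2->1: VV[2][2]++ -> VV[2]=[0, 0, 2], msg_vec=[0, 0, 2]; VV[1]=max(VV[1],msg_vec) then VV[1][1]++ -> VV[1]=[0, 1, 2]
Event 3: LOCAL 0: VV[0][0]++ -> VV[0]=[2, 0, 1]
Event 4: SEND 0->1: VV[0][0]++ -> VV[0]=[3, 0, 1], msg_vec=[3, 0, 1]; VV[1]=max(VV[1],msg_vec) then VV[1][1]++ -> VV[1]=[3, 2, 2]
Event 5: SEND 1->0: VV[1][1]++ -> VV[1]=[3, 3, 2], msg_vec=[3, 3, 2]; VV[0]=max(VV[0],msg_vec) then VV[0][0]++ -> VV[0]=[4, 3, 2]
Event 6: LOCAL 0: VV[0][0]++ -> VV[0]=[5, 3, 2]
Event 7: SEND 0->2: VV[0][0]++ -> VV[0]=[6, 3, 2], msg_vec=[6, 3, 2]; VV[2]=max(VV[2],msg_vec) then VV[2][2]++ -> VV[2]=[6, 3, 3]
Event 8: LOCAL 2: VV[2][2]++ -> VV[2]=[6, 3, 4]
Event 9: LOCAL 0: VV[0][0]++ -> VV[0]=[7, 3, 2]
Event 10: LOCAL 1: VV[1][1]++ -> VV[1]=[3, 4, 2]
Event 9 stamp: [7, 3, 2]
Event 10 stamp: [3, 4, 2]
[7, 3, 2] <= [3, 4, 2]? False
[3, 4, 2] <= [7, 3, 2]? False
Relation: concurrent

Answer: concurrent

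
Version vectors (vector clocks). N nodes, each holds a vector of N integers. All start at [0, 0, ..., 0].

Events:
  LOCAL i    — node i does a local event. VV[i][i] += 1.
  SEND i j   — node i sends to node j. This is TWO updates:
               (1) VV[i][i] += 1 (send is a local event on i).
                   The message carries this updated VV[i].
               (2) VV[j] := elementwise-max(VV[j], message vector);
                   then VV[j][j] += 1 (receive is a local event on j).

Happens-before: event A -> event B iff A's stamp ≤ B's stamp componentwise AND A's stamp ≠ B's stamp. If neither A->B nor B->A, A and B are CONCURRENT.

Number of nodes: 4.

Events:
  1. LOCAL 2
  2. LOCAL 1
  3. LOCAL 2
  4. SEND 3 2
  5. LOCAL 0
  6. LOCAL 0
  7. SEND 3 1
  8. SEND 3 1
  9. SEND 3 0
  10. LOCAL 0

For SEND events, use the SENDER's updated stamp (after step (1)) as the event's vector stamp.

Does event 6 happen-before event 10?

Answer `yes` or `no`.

Initial: VV[0]=[0, 0, 0, 0]
Initial: VV[1]=[0, 0, 0, 0]
Initial: VV[2]=[0, 0, 0, 0]
Initial: VV[3]=[0, 0, 0, 0]
Event 1: LOCAL 2: VV[2][2]++ -> VV[2]=[0, 0, 1, 0]
Event 2: LOCAL 1: VV[1][1]++ -> VV[1]=[0, 1, 0, 0]
Event 3: LOCAL 2: VV[2][2]++ -> VV[2]=[0, 0, 2, 0]
Event 4: SEND 3->2: VV[3][3]++ -> VV[3]=[0, 0, 0, 1], msg_vec=[0, 0, 0, 1]; VV[2]=max(VV[2],msg_vec) then VV[2][2]++ -> VV[2]=[0, 0, 3, 1]
Event 5: LOCAL 0: VV[0][0]++ -> VV[0]=[1, 0, 0, 0]
Event 6: LOCAL 0: VV[0][0]++ -> VV[0]=[2, 0, 0, 0]
Event 7: SEND 3->1: VV[3][3]++ -> VV[3]=[0, 0, 0, 2], msg_vec=[0, 0, 0, 2]; VV[1]=max(VV[1],msg_vec) then VV[1][1]++ -> VV[1]=[0, 2, 0, 2]
Event 8: SEND 3->1: VV[3][3]++ -> VV[3]=[0, 0, 0, 3], msg_vec=[0, 0, 0, 3]; VV[1]=max(VV[1],msg_vec) then VV[1][1]++ -> VV[1]=[0, 3, 0, 3]
Event 9: SEND 3->0: VV[3][3]++ -> VV[3]=[0, 0, 0, 4], msg_vec=[0, 0, 0, 4]; VV[0]=max(VV[0],msg_vec) then VV[0][0]++ -> VV[0]=[3, 0, 0, 4]
Event 10: LOCAL 0: VV[0][0]++ -> VV[0]=[4, 0, 0, 4]
Event 6 stamp: [2, 0, 0, 0]
Event 10 stamp: [4, 0, 0, 4]
[2, 0, 0, 0] <= [4, 0, 0, 4]? True. Equal? False. Happens-before: True

Answer: yes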